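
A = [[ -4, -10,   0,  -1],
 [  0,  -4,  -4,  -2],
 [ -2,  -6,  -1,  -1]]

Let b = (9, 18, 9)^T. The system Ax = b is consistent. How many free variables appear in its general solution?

2

Row reduce the augmented matrix [A | b].
R3 ← R3 − (1/2)·R1: [0, -1, -1, -1/2, 9/2]
R3 ← R3 − (1/4)·R2: [0, 0, 0, 0, 0]
The echelon form has 2 nonzero rows, and every pivot lies in the first 4 columns, so rank(A) = rank([A|b]) = 2.
The system is consistent.
Free variables = (unknowns) − (rank) = 4 − 2 = 2.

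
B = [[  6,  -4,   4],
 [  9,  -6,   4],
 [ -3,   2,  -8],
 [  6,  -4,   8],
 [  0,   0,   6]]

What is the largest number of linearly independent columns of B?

Row reduce to echelon form.
R2 ← R2 − (3/2)·R1: [0, 0, -2]
R3 ← R3 + (1/2)·R1: [0, 0, -6]
R4 ← R4 − R1: [0, 0, 4]
R3 ← R3 − (3)·R2: [0, 0, 0]
R4 ← R4 + (2)·R2: [0, 0, 0]
R5 ← R5 + (3)·R2: [0, 0, 0]
Echelon form has 2 nonzero rows, so rank(B) = 2.
The rank gives the maximum number of linearly independent columns: 2.

2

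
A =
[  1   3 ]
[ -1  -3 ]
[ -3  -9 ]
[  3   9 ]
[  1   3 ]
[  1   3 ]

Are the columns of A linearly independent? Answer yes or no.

no

Row reduce A to echelon form.
R2 ← R2 + R1: [0, 0]
R3 ← R3 + (3)·R1: [0, 0]
R4 ← R4 − (3)·R1: [0, 0]
R5 ← R5 − R1: [0, 0]
R6 ← R6 − R1: [0, 0]
1 pivot among 2 columns.
Only 1 < 2 pivot columns, so the columns are linearly dependent.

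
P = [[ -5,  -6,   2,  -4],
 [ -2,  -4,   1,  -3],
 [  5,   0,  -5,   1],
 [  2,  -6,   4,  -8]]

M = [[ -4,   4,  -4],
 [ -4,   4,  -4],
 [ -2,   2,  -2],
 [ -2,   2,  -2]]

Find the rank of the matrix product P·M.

1

First compute PM:
[[ 48, -48,  48],
 [ 28, -28,  28],
 [-12,  12, -12],
 [ 24, -24,  24]]
Now row reduce the product.
R2 ← R2 − (7/12)·R1: [0, 0, 0]
R3 ← R3 + (1/4)·R1: [0, 0, 0]
R4 ← R4 − (1/2)·R1: [0, 0, 0]
1 nonzero row, so rank(PM) = 1.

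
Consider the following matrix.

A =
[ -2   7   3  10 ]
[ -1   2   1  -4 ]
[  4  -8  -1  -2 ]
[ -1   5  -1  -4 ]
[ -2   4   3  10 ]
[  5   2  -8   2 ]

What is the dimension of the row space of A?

4

Row reduce to echelon form.
R2 ← R2 − (1/2)·R1: [0, -3/2, -1/2, -9]
R3 ← R3 + (2)·R1: [0, 6, 5, 18]
R4 ← R4 − (1/2)·R1: [0, 3/2, -5/2, -9]
R5 ← R5 − R1: [0, -3, 0, 0]
R6 ← R6 + (5/2)·R1: [0, 39/2, -1/2, 27]
R3 ← R3 + (4)·R2: [0, 0, 3, -18]
R4 ← R4 + R2: [0, 0, -3, -18]
R5 ← R5 − (2)·R2: [0, 0, 1, 18]
R6 ← R6 + (13)·R2: [0, 0, -7, -90]
R4 ← R4 + R3: [0, 0, 0, -36]
R5 ← R5 − (1/3)·R3: [0, 0, 0, 24]
R6 ← R6 + (7/3)·R3: [0, 0, 0, -132]
R5 ← R5 + (2/3)·R4: [0, 0, 0, 0]
R6 ← R6 − (11/3)·R4: [0, 0, 0, 0]
Echelon form has 4 nonzero rows, so rank(A) = 4.
The row space has dimension equal to the rank: 4.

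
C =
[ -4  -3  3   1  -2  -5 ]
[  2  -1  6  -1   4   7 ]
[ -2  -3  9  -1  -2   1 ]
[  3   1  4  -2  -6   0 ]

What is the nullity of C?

Row reduce to echelon form.
R2 ← R2 + (1/2)·R1: [0, -5/2, 15/2, -1/2, 3, 9/2]
R3 ← R3 − (1/2)·R1: [0, -3/2, 15/2, -3/2, -1, 7/2]
R4 ← R4 + (3/4)·R1: [0, -5/4, 25/4, -5/4, -15/2, -15/4]
R3 ← R3 − (3/5)·R2: [0, 0, 3, -6/5, -14/5, 4/5]
R4 ← R4 − (1/2)·R2: [0, 0, 5/2, -1, -9, -6]
R4 ← R4 − (5/6)·R3: [0, 0, 0, 0, -20/3, -20/3]
4 nonzero rows, so rank(C) = 4.
C has 6 columns; by rank–nullity, nullity = 6 − 4 = 2.

2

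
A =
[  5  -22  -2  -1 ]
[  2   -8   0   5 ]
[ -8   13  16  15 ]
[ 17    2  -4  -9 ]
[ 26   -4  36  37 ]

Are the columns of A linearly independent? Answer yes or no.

yes

Row reduce A to echelon form.
R2 ← R2 − (2/5)·R1: [0, 4/5, 4/5, 27/5]
R3 ← R3 + (8/5)·R1: [0, -111/5, 64/5, 67/5]
R4 ← R4 − (17/5)·R1: [0, 384/5, 14/5, -28/5]
R5 ← R5 − (26/5)·R1: [0, 552/5, 232/5, 211/5]
R3 ← R3 + (111/4)·R2: [0, 0, 35, 653/4]
R4 ← R4 − (96)·R2: [0, 0, -74, -524]
R5 ← R5 − (138)·R2: [0, 0, -64, -703]
R4 ← R4 + (74/35)·R3: [0, 0, 0, -12519/70]
R5 ← R5 + (64/35)·R3: [0, 0, 0, -14157/35]
R5 ← R5 − (242/107)·R4: [0, 0, 0, 0]
4 pivots among 4 columns.
Every column is a pivot column, so the columns are linearly independent.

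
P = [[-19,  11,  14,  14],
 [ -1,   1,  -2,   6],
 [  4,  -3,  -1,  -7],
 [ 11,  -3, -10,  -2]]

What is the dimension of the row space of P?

Row reduce to echelon form.
R2 ← R2 − (1/19)·R1: [0, 8/19, -52/19, 100/19]
R3 ← R3 + (4/19)·R1: [0, -13/19, 37/19, -77/19]
R4 ← R4 + (11/19)·R1: [0, 64/19, -36/19, 116/19]
R3 ← R3 + (13/8)·R2: [0, 0, -5/2, 9/2]
R4 ← R4 − (8)·R2: [0, 0, 20, -36]
R4 ← R4 + (8)·R3: [0, 0, 0, 0]
Echelon form has 3 nonzero rows, so rank(P) = 3.
The row space has dimension equal to the rank: 3.

3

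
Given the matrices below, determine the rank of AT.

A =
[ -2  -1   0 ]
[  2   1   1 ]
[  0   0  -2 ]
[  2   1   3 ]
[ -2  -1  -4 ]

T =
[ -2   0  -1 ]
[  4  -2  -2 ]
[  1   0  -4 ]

2

First compute AT:
[[  0,   2,   4],
 [  1,  -2,  -8],
 [ -2,   0,   8],
 [  3,  -2, -16],
 [ -4,   2,  20]]
Now row reduce the product.
Swap R1 ↔ R2
R3 ← R3 + (2)·R1: [0, -4, -8]
R4 ← R4 − (3)·R1: [0, 4, 8]
R5 ← R5 + (4)·R1: [0, -6, -12]
R3 ← R3 + (2)·R2: [0, 0, 0]
R4 ← R4 − (2)·R2: [0, 0, 0]
R5 ← R5 + (3)·R2: [0, 0, 0]
2 nonzero rows, so rank(AT) = 2.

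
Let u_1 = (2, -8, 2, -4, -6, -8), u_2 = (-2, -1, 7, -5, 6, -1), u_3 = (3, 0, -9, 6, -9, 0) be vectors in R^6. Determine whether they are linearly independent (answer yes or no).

no

Form the matrix with these vectors as rows and row reduce.
R2 ← R2 + R1: [0, -9, 9, -9, 0, -9]
R3 ← R3 − (3/2)·R1: [0, 12, -12, 12, 0, 12]
R3 ← R3 + (4/3)·R2: [0, 0, 0, 0, 0, 0]
2 nonzero rows, so the 3 vectors span a space of dimension 2.
Since 2 < 3, the vectors are linearly dependent.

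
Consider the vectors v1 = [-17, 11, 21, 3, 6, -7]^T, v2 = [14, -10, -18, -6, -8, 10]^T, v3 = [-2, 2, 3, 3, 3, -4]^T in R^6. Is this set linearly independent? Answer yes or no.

no

Form the matrix with these vectors as rows and row reduce.
R2 ← R2 + (14/17)·R1: [0, -16/17, -12/17, -60/17, -52/17, 72/17]
R3 ← R3 − (2/17)·R1: [0, 12/17, 9/17, 45/17, 39/17, -54/17]
R3 ← R3 + (3/4)·R2: [0, 0, 0, 0, 0, 0]
2 nonzero rows, so the 3 vectors span a space of dimension 2.
Since 2 < 3, the vectors are linearly dependent.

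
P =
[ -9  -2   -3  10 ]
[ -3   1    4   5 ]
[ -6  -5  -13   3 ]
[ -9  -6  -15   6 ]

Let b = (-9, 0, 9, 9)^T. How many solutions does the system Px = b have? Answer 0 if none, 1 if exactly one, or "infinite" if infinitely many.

Row reduce the augmented matrix [P | b].
R2 ← R2 − (1/3)·R1: [0, 5/3, 5, 5/3, 3]
R3 ← R3 − (2/3)·R1: [0, -11/3, -11, -11/3, 15]
R4 ← R4 − R1: [0, -4, -12, -4, 18]
R3 ← R3 + (11/5)·R2: [0, 0, 0, 0, 108/5]
R4 ← R4 + (12/5)·R2: [0, 0, 0, 0, 126/5]
R4 ← R4 − (7/6)·R3: [0, 0, 0, 0, 0]
The echelon form has 3 nonzero rows; the last pivot sits in the augmented column, so rank(P) = 2 but rank([P|b]) = 3.
Since the ranks differ, the system is inconsistent.
It has no solutions.

0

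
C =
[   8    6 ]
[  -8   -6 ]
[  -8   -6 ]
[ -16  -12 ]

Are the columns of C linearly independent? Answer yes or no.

no

Row reduce C to echelon form.
R2 ← R2 + R1: [0, 0]
R3 ← R3 + R1: [0, 0]
R4 ← R4 + (2)·R1: [0, 0]
1 pivot among 2 columns.
Only 1 < 2 pivot columns, so the columns are linearly dependent.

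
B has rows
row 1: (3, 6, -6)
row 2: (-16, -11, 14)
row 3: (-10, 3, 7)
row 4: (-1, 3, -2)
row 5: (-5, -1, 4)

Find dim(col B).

Row reduce to echelon form.
R2 ← R2 + (16/3)·R1: [0, 21, -18]
R3 ← R3 + (10/3)·R1: [0, 23, -13]
R4 ← R4 + (1/3)·R1: [0, 5, -4]
R5 ← R5 + (5/3)·R1: [0, 9, -6]
R3 ← R3 − (23/21)·R2: [0, 0, 47/7]
R4 ← R4 − (5/21)·R2: [0, 0, 2/7]
R5 ← R5 − (3/7)·R2: [0, 0, 12/7]
R4 ← R4 − (2/47)·R3: [0, 0, 0]
R5 ← R5 − (12/47)·R3: [0, 0, 0]
Echelon form has 3 nonzero rows, so rank(B) = 3.
The column space has dimension equal to the rank: 3.

3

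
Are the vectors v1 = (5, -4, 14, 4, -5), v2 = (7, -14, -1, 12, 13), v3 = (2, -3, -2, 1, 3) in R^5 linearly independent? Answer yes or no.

Form the matrix with these vectors as rows and row reduce.
R2 ← R2 − (7/5)·R1: [0, -42/5, -103/5, 32/5, 20]
R3 ← R3 − (2/5)·R1: [0, -7/5, -38/5, -3/5, 5]
R3 ← R3 − (1/6)·R2: [0, 0, -25/6, -5/3, 5/3]
3 nonzero rows, so the 3 vectors span a space of dimension 3.
Since 3 = 3, the vectors are linearly independent.

yes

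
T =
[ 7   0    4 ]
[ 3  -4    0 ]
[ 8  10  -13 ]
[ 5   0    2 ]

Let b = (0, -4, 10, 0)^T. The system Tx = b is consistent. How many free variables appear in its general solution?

Row reduce the augmented matrix [T | b].
R2 ← R2 − (3/7)·R1: [0, -4, -12/7, -4]
R3 ← R3 − (8/7)·R1: [0, 10, -123/7, 10]
R4 ← R4 − (5/7)·R1: [0, 0, -6/7, 0]
R3 ← R3 + (5/2)·R2: [0, 0, -153/7, 0]
R4 ← R4 − (2/51)·R3: [0, 0, 0, 0]
The echelon form has 3 nonzero rows, and every pivot lies in the first 3 columns, so rank(T) = rank([T|b]) = 3.
The system is consistent.
Free variables = (unknowns) − (rank) = 3 − 3 = 0.

0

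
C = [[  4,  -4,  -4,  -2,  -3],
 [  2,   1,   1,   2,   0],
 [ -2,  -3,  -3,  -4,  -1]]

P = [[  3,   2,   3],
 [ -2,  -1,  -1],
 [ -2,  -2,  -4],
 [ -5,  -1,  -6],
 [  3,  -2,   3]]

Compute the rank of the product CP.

2

First compute CP:
[[ 29,  28,  35],
 [ -8,  -1, -11],
 [ 23,  11,  30]]
Now row reduce the product.
R2 ← R2 + (8/29)·R1: [0, 195/29, -39/29]
R3 ← R3 − (23/29)·R1: [0, -325/29, 65/29]
R3 ← R3 + (5/3)·R2: [0, 0, 0]
2 nonzero rows, so rank(CP) = 2.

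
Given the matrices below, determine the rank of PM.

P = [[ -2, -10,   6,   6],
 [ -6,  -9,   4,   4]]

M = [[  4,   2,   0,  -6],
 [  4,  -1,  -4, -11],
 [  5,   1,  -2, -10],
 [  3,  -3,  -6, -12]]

2

First compute PM:
[[  0,  -6,  -8, -10],
 [-28, -11,   4,  47]]
Now row reduce the product.
Swap R1 ↔ R2
2 nonzero rows, so rank(PM) = 2.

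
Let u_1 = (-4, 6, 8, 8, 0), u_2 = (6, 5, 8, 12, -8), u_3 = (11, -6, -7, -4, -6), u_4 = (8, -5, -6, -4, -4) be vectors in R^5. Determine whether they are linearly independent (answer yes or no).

no

Form the matrix with these vectors as rows and row reduce.
R2 ← R2 + (3/2)·R1: [0, 14, 20, 24, -8]
R3 ← R3 + (11/4)·R1: [0, 21/2, 15, 18, -6]
R4 ← R4 + (2)·R1: [0, 7, 10, 12, -4]
R3 ← R3 − (3/4)·R2: [0, 0, 0, 0, 0]
R4 ← R4 − (1/2)·R2: [0, 0, 0, 0, 0]
2 nonzero rows, so the 4 vectors span a space of dimension 2.
Since 2 < 4, the vectors are linearly dependent.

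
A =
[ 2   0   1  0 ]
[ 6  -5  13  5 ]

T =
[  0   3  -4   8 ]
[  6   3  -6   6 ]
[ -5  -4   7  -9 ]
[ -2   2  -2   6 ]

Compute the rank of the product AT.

2

First compute AT:
[[ -5,   2,  -1,   7],
 [-105, -39,  87, -69]]
Now row reduce the product.
R2 ← R2 − (21)·R1: [0, -81, 108, -216]
2 nonzero rows, so rank(AT) = 2.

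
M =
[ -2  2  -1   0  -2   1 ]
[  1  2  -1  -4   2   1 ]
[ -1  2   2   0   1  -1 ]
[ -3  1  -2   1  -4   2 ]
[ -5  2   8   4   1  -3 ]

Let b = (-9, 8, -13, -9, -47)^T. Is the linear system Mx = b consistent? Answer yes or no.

yes

Row reduce the augmented matrix [M | b].
R2 ← R2 + (1/2)·R1: [0, 3, -3/2, -4, 1, 3/2, 7/2]
R3 ← R3 − (1/2)·R1: [0, 1, 5/2, 0, 2, -3/2, -17/2]
R4 ← R4 − (3/2)·R1: [0, -2, -1/2, 1, -1, 1/2, 9/2]
R5 ← R5 − (5/2)·R1: [0, -3, 21/2, 4, 6, -11/2, -49/2]
R3 ← R3 − (1/3)·R2: [0, 0, 3, 4/3, 5/3, -2, -29/3]
R4 ← R4 + (2/3)·R2: [0, 0, -3/2, -5/3, -1/3, 3/2, 41/6]
R5 ← R5 + R2: [0, 0, 9, 0, 7, -4, -21]
R4 ← R4 + (1/2)·R3: [0, 0, 0, -1, 1/2, 1/2, 2]
R5 ← R5 − (3)·R3: [0, 0, 0, -4, 2, 2, 8]
R5 ← R5 − (4)·R4: [0, 0, 0, 0, 0, 0, 0]
The echelon form has 4 nonzero rows, and every pivot lies in the first 6 columns, so rank(M) = rank([M|b]) = 4.
The system is consistent.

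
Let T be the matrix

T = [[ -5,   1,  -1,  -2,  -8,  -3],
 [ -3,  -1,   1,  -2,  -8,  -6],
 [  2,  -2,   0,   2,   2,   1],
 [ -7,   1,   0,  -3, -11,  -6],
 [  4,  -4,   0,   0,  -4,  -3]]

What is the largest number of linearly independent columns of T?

4

Row reduce to echelon form.
R2 ← R2 − (3/5)·R1: [0, -8/5, 8/5, -4/5, -16/5, -21/5]
R3 ← R3 + (2/5)·R1: [0, -8/5, -2/5, 6/5, -6/5, -1/5]
R4 ← R4 − (7/5)·R1: [0, -2/5, 7/5, -1/5, 1/5, -9/5]
R5 ← R5 + (4/5)·R1: [0, -16/5, -4/5, -8/5, -52/5, -27/5]
R3 ← R3 − R2: [0, 0, -2, 2, 2, 4]
R4 ← R4 − (1/4)·R2: [0, 0, 1, 0, 1, -3/4]
R5 ← R5 − (2)·R2: [0, 0, -4, 0, -4, 3]
R4 ← R4 + (1/2)·R3: [0, 0, 0, 1, 2, 5/4]
R5 ← R5 − (2)·R3: [0, 0, 0, -4, -8, -5]
R5 ← R5 + (4)·R4: [0, 0, 0, 0, 0, 0]
Echelon form has 4 nonzero rows, so rank(T) = 4.
The rank gives the maximum number of linearly independent columns: 4.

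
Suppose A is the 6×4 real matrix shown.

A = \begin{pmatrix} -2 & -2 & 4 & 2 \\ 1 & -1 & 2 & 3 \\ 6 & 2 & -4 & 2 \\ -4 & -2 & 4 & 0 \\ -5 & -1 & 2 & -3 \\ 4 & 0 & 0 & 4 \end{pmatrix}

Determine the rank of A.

Row reduce to echelon form.
R2 ← R2 + (1/2)·R1: [0, -2, 4, 4]
R3 ← R3 + (3)·R1: [0, -4, 8, 8]
R4 ← R4 − (2)·R1: [0, 2, -4, -4]
R5 ← R5 − (5/2)·R1: [0, 4, -8, -8]
R6 ← R6 + (2)·R1: [0, -4, 8, 8]
R3 ← R3 − (2)·R2: [0, 0, 0, 0]
R4 ← R4 + R2: [0, 0, 0, 0]
R5 ← R5 + (2)·R2: [0, 0, 0, 0]
R6 ← R6 − (2)·R2: [0, 0, 0, 0]
Echelon form has 2 nonzero rows, so rank(A) = 2.

2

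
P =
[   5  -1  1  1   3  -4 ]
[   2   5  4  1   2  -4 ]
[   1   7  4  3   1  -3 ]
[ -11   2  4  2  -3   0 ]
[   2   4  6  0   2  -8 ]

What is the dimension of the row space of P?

5

Row reduce to echelon form.
R2 ← R2 − (2/5)·R1: [0, 27/5, 18/5, 3/5, 4/5, -12/5]
R3 ← R3 − (1/5)·R1: [0, 36/5, 19/5, 14/5, 2/5, -11/5]
R4 ← R4 + (11/5)·R1: [0, -1/5, 31/5, 21/5, 18/5, -44/5]
R5 ← R5 − (2/5)·R1: [0, 22/5, 28/5, -2/5, 4/5, -32/5]
R3 ← R3 − (4/3)·R2: [0, 0, -1, 2, -2/3, 1]
R4 ← R4 + (1/27)·R2: [0, 0, 19/3, 38/9, 98/27, -80/9]
R5 ← R5 − (22/27)·R2: [0, 0, 8/3, -8/9, 4/27, -40/9]
R4 ← R4 + (19/3)·R3: [0, 0, 0, 152/9, -16/27, -23/9]
R5 ← R5 + (8/3)·R3: [0, 0, 0, 40/9, -44/27, -16/9]
R5 ← R5 − (5/19)·R4: [0, 0, 0, 0, -28/19, -21/19]
Echelon form has 5 nonzero rows, so rank(P) = 5.
The row space has dimension equal to the rank: 5.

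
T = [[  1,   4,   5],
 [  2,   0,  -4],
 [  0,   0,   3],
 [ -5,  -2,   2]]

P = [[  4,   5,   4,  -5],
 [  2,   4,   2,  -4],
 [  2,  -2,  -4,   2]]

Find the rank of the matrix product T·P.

First compute TP:
[[ 22,  11,  -8, -11],
 [  0,  18,  24, -18],
 [  6,  -6, -12,   6],
 [-20, -37, -32,  37]]
Now row reduce the product.
R3 ← R3 − (3/11)·R1: [0, -9, -108/11, 9]
R4 ← R4 + (10/11)·R1: [0, -27, -432/11, 27]
R3 ← R3 + (1/2)·R2: [0, 0, 24/11, 0]
R4 ← R4 + (3/2)·R2: [0, 0, -36/11, 0]
R4 ← R4 + (3/2)·R3: [0, 0, 0, 0]
3 nonzero rows, so rank(TP) = 3.

3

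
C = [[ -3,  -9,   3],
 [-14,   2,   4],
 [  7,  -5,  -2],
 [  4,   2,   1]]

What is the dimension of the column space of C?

3

Row reduce to echelon form.
R2 ← R2 − (14/3)·R1: [0, 44, -10]
R3 ← R3 + (7/3)·R1: [0, -26, 5]
R4 ← R4 + (4/3)·R1: [0, -10, 5]
R3 ← R3 + (13/22)·R2: [0, 0, -10/11]
R4 ← R4 + (5/22)·R2: [0, 0, 30/11]
R4 ← R4 + (3)·R3: [0, 0, 0]
Echelon form has 3 nonzero rows, so rank(C) = 3.
The column space has dimension equal to the rank: 3.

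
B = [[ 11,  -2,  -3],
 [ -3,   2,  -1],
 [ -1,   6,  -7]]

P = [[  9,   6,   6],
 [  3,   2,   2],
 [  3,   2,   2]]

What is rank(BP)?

1

First compute BP:
[[ 84,  56,  56],
 [-24, -16, -16],
 [-12,  -8,  -8]]
Now row reduce the product.
R2 ← R2 + (2/7)·R1: [0, 0, 0]
R3 ← R3 + (1/7)·R1: [0, 0, 0]
1 nonzero row, so rank(BP) = 1.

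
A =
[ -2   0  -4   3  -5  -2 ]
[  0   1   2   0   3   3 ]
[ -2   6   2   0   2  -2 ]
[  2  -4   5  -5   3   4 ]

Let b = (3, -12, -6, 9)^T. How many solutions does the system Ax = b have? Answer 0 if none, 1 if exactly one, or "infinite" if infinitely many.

infinite

Row reduce the augmented matrix [A | b].
R3 ← R3 − R1: [0, 6, 6, -3, 7, 0, -9]
R4 ← R4 + R1: [0, -4, 1, -2, -2, 2, 12]
R3 ← R3 − (6)·R2: [0, 0, -6, -3, -11, -18, 63]
R4 ← R4 + (4)·R2: [0, 0, 9, -2, 10, 14, -36]
R4 ← R4 + (3/2)·R3: [0, 0, 0, -13/2, -13/2, -13, 117/2]
The echelon form has 4 nonzero rows, and every pivot lies in the first 6 columns, so rank(A) = rank([A|b]) = 4.
The system is consistent.
rank = 4 < 6 unknowns, so there are infinitely many solutions.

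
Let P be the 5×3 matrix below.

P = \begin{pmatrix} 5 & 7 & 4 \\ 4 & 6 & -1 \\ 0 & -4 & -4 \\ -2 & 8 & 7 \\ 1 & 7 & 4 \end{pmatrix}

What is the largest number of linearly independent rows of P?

Row reduce to echelon form.
R2 ← R2 − (4/5)·R1: [0, 2/5, -21/5]
R4 ← R4 + (2/5)·R1: [0, 54/5, 43/5]
R5 ← R5 − (1/5)·R1: [0, 28/5, 16/5]
R3 ← R3 + (10)·R2: [0, 0, -46]
R4 ← R4 − (27)·R2: [0, 0, 122]
R5 ← R5 − (14)·R2: [0, 0, 62]
R4 ← R4 + (61/23)·R3: [0, 0, 0]
R5 ← R5 + (31/23)·R3: [0, 0, 0]
Echelon form has 3 nonzero rows, so rank(P) = 3.
The rank gives the maximum number of linearly independent rows: 3.

3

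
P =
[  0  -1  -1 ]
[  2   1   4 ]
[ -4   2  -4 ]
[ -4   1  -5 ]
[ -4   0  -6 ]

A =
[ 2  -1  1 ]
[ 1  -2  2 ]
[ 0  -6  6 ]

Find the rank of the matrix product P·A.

First compute PA:
[[ -1,   8,  -8],
 [  5, -28,  28],
 [ -6,  24, -24],
 [ -7,  32, -32],
 [ -8,  40, -40]]
Now row reduce the product.
R2 ← R2 + (5)·R1: [0, 12, -12]
R3 ← R3 − (6)·R1: [0, -24, 24]
R4 ← R4 − (7)·R1: [0, -24, 24]
R5 ← R5 − (8)·R1: [0, -24, 24]
R3 ← R3 + (2)·R2: [0, 0, 0]
R4 ← R4 + (2)·R2: [0, 0, 0]
R5 ← R5 + (2)·R2: [0, 0, 0]
2 nonzero rows, so rank(PA) = 2.

2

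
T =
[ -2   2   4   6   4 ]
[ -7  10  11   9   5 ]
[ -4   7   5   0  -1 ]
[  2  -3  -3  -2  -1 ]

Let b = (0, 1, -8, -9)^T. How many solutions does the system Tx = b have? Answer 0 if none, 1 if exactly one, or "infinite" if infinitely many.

Row reduce the augmented matrix [T | b].
R2 ← R2 − (7/2)·R1: [0, 3, -3, -12, -9, 1]
R3 ← R3 − (2)·R1: [0, 3, -3, -12, -9, -8]
R4 ← R4 + R1: [0, -1, 1, 4, 3, -9]
R3 ← R3 − R2: [0, 0, 0, 0, 0, -9]
R4 ← R4 + (1/3)·R2: [0, 0, 0, 0, 0, -26/3]
R4 ← R4 − (26/27)·R3: [0, 0, 0, 0, 0, 0]
The echelon form has 3 nonzero rows; the last pivot sits in the augmented column, so rank(T) = 2 but rank([T|b]) = 3.
Since the ranks differ, the system is inconsistent.
It has no solutions.

0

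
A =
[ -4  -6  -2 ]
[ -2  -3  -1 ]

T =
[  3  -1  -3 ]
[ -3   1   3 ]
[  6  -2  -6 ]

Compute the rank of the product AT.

1

First compute AT:
[[ -6,   2,   6],
 [ -3,   1,   3]]
Now row reduce the product.
R2 ← R2 − (1/2)·R1: [0, 0, 0]
1 nonzero row, so rank(AT) = 1.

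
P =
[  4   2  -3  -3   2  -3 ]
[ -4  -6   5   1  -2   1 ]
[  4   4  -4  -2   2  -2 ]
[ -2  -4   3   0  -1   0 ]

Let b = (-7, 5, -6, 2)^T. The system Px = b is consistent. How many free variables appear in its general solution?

4

Row reduce the augmented matrix [P | b].
R2 ← R2 + R1: [0, -4, 2, -2, 0, -2, -2]
R3 ← R3 − R1: [0, 2, -1, 1, 0, 1, 1]
R4 ← R4 + (1/2)·R1: [0, -3, 3/2, -3/2, 0, -3/2, -3/2]
R3 ← R3 + (1/2)·R2: [0, 0, 0, 0, 0, 0, 0]
R4 ← R4 − (3/4)·R2: [0, 0, 0, 0, 0, 0, 0]
The echelon form has 2 nonzero rows, and every pivot lies in the first 6 columns, so rank(P) = rank([P|b]) = 2.
The system is consistent.
Free variables = (unknowns) − (rank) = 6 − 2 = 4.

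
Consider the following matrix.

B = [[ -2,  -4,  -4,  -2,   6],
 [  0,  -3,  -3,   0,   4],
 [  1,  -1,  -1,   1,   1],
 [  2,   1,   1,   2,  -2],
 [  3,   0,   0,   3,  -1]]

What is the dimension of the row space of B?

2

Row reduce to echelon form.
R3 ← R3 + (1/2)·R1: [0, -3, -3, 0, 4]
R4 ← R4 + R1: [0, -3, -3, 0, 4]
R5 ← R5 + (3/2)·R1: [0, -6, -6, 0, 8]
R3 ← R3 − R2: [0, 0, 0, 0, 0]
R4 ← R4 − R2: [0, 0, 0, 0, 0]
R5 ← R5 − (2)·R2: [0, 0, 0, 0, 0]
Echelon form has 2 nonzero rows, so rank(B) = 2.
The row space has dimension equal to the rank: 2.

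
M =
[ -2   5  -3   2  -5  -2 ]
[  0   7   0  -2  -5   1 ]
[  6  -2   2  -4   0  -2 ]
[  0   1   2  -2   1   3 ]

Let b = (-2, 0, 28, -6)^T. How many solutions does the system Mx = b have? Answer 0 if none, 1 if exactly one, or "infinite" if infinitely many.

infinite

Row reduce the augmented matrix [M | b].
R3 ← R3 + (3)·R1: [0, 13, -7, 2, -15, -8, 22]
R3 ← R3 − (13/7)·R2: [0, 0, -7, 40/7, -40/7, -69/7, 22]
R4 ← R4 − (1/7)·R2: [0, 0, 2, -12/7, 12/7, 20/7, -6]
R4 ← R4 + (2/7)·R3: [0, 0, 0, -4/49, 4/49, 2/49, 2/7]
The echelon form has 4 nonzero rows, and every pivot lies in the first 6 columns, so rank(M) = rank([M|b]) = 4.
The system is consistent.
rank = 4 < 6 unknowns, so there are infinitely many solutions.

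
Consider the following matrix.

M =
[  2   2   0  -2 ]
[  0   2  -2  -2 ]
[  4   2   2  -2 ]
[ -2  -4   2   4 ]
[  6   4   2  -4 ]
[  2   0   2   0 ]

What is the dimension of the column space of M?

Row reduce to echelon form.
R3 ← R3 − (2)·R1: [0, -2, 2, 2]
R4 ← R4 + R1: [0, -2, 2, 2]
R5 ← R5 − (3)·R1: [0, -2, 2, 2]
R6 ← R6 − R1: [0, -2, 2, 2]
R3 ← R3 + R2: [0, 0, 0, 0]
R4 ← R4 + R2: [0, 0, 0, 0]
R5 ← R5 + R2: [0, 0, 0, 0]
R6 ← R6 + R2: [0, 0, 0, 0]
Echelon form has 2 nonzero rows, so rank(M) = 2.
The column space has dimension equal to the rank: 2.

2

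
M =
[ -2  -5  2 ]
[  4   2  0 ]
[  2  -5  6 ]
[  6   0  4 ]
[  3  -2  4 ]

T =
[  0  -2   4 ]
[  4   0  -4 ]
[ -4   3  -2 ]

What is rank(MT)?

First compute MT:
[[-28,  10,   8],
 [  8,  -8,   8],
 [-44,  14,  16],
 [-16,   0,  16],
 [-24,   6,  12]]
Now row reduce the product.
R2 ← R2 + (2/7)·R1: [0, -36/7, 72/7]
R3 ← R3 − (11/7)·R1: [0, -12/7, 24/7]
R4 ← R4 − (4/7)·R1: [0, -40/7, 80/7]
R5 ← R5 − (6/7)·R1: [0, -18/7, 36/7]
R3 ← R3 − (1/3)·R2: [0, 0, 0]
R4 ← R4 − (10/9)·R2: [0, 0, 0]
R5 ← R5 − (1/2)·R2: [0, 0, 0]
2 nonzero rows, so rank(MT) = 2.

2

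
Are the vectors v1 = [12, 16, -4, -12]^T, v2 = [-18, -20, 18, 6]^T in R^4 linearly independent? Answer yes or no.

Form the matrix with these vectors as rows and row reduce.
R2 ← R2 + (3/2)·R1: [0, 4, 12, -12]
2 nonzero rows, so the 2 vectors span a space of dimension 2.
Since 2 = 2, the vectors are linearly independent.

yes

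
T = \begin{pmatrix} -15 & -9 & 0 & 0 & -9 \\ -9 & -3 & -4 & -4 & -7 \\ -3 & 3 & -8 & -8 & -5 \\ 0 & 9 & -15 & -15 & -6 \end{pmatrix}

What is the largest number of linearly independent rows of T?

2

Row reduce to echelon form.
R2 ← R2 − (3/5)·R1: [0, 12/5, -4, -4, -8/5]
R3 ← R3 − (1/5)·R1: [0, 24/5, -8, -8, -16/5]
R3 ← R3 − (2)·R2: [0, 0, 0, 0, 0]
R4 ← R4 − (15/4)·R2: [0, 0, 0, 0, 0]
Echelon form has 2 nonzero rows, so rank(T) = 2.
The rank gives the maximum number of linearly independent rows: 2.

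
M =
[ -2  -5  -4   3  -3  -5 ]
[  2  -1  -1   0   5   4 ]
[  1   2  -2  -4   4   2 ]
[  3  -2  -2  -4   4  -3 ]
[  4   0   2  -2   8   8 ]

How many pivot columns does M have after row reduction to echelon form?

5

Row reduce to echelon form.
R2 ← R2 + R1: [0, -6, -5, 3, 2, -1]
R3 ← R3 + (1/2)·R1: [0, -1/2, -4, -5/2, 5/2, -1/2]
R4 ← R4 + (3/2)·R1: [0, -19/2, -8, 1/2, -1/2, -21/2]
R5 ← R5 + (2)·R1: [0, -10, -6, 4, 2, -2]
R3 ← R3 − (1/12)·R2: [0, 0, -43/12, -11/4, 7/3, -5/12]
R4 ← R4 − (19/12)·R2: [0, 0, -1/12, -17/4, -11/3, -107/12]
R5 ← R5 − (5/3)·R2: [0, 0, 7/3, -1, -4/3, -1/3]
R4 ← R4 − (1/43)·R3: [0, 0, 0, -180/43, -160/43, -383/43]
R5 ← R5 + (28/43)·R3: [0, 0, 0, -120/43, 8/43, -26/43]
R5 ← R5 − (2/3)·R4: [0, 0, 0, 0, 8/3, 16/3]
Echelon form has 5 nonzero rows, so rank(M) = 5.
Each nonzero row contributes one pivot column: 5 pivot columns.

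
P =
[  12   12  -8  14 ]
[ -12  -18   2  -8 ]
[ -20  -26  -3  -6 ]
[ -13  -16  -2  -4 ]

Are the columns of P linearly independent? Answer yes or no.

Row reduce P to echelon form.
R2 ← R2 + R1: [0, -6, -6, 6]
R3 ← R3 + (5/3)·R1: [0, -6, -49/3, 52/3]
R4 ← R4 + (13/12)·R1: [0, -3, -32/3, 67/6]
R3 ← R3 − R2: [0, 0, -31/3, 34/3]
R4 ← R4 − (1/2)·R2: [0, 0, -23/3, 49/6]
R4 ← R4 − (23/31)·R3: [0, 0, 0, -15/62]
4 pivots among 4 columns.
Every column is a pivot column, so the columns are linearly independent.

yes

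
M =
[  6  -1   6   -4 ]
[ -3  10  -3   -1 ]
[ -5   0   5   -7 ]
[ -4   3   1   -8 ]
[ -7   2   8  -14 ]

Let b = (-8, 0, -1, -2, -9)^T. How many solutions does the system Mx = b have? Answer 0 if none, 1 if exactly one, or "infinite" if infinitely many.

Row reduce the augmented matrix [M | b].
R2 ← R2 + (1/2)·R1: [0, 19/2, 0, -3, -4]
R3 ← R3 + (5/6)·R1: [0, -5/6, 10, -31/3, -23/3]
R4 ← R4 + (2/3)·R1: [0, 7/3, 5, -32/3, -22/3]
R5 ← R5 + (7/6)·R1: [0, 5/6, 15, -56/3, -55/3]
R3 ← R3 + (5/57)·R2: [0, 0, 10, -604/57, -457/57]
R4 ← R4 − (14/57)·R2: [0, 0, 5, -566/57, -362/57]
R5 ← R5 − (5/57)·R2: [0, 0, 15, -1049/57, -1025/57]
R4 ← R4 − (1/2)·R3: [0, 0, 0, -88/19, -89/38]
R5 ← R5 − (3/2)·R3: [0, 0, 0, -143/57, -679/114]
R5 ← R5 − (13/24)·R4: [0, 0, 0, 0, -75/16]
The echelon form has 5 nonzero rows; the last pivot sits in the augmented column, so rank(M) = 4 but rank([M|b]) = 5.
Since the ranks differ, the system is inconsistent.
It has no solutions.

0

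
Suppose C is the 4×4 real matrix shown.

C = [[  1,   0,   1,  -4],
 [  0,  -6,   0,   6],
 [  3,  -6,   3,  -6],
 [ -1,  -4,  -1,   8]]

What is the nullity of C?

Row reduce to echelon form.
R3 ← R3 − (3)·R1: [0, -6, 0, 6]
R4 ← R4 + R1: [0, -4, 0, 4]
R3 ← R3 − R2: [0, 0, 0, 0]
R4 ← R4 − (2/3)·R2: [0, 0, 0, 0]
2 nonzero rows, so rank(C) = 2.
C has 4 columns; by rank–nullity, nullity = 4 − 2 = 2.

2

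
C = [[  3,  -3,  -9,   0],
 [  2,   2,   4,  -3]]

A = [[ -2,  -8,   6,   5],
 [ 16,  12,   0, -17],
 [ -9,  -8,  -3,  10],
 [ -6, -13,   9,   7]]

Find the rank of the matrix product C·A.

2

First compute CA:
[[ 27,  12,  45, -24],
 [ 10,  15, -27,  -5]]
Now row reduce the product.
R2 ← R2 − (10/27)·R1: [0, 95/9, -131/3, 35/9]
2 nonzero rows, so rank(CA) = 2.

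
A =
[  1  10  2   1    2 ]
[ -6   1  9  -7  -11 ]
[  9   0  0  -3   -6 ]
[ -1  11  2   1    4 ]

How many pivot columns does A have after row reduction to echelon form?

4

Row reduce to echelon form.
R2 ← R2 + (6)·R1: [0, 61, 21, -1, 1]
R3 ← R3 − (9)·R1: [0, -90, -18, -12, -24]
R4 ← R4 + R1: [0, 21, 4, 2, 6]
R3 ← R3 + (90/61)·R2: [0, 0, 792/61, -822/61, -1374/61]
R4 ← R4 − (21/61)·R2: [0, 0, -197/61, 143/61, 345/61]
R4 ← R4 + (197/792)·R3: [0, 0, 0, -133/132, 7/132]
Echelon form has 4 nonzero rows, so rank(A) = 4.
Each nonzero row contributes one pivot column: 4 pivot columns.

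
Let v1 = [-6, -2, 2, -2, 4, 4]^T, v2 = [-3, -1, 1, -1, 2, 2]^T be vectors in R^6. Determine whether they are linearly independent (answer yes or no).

Form the matrix with these vectors as rows and row reduce.
R2 ← R2 − (1/2)·R1: [0, 0, 0, 0, 0, 0]
1 nonzero row, so the 2 vectors span a space of dimension 1.
Since 1 < 2, the vectors are linearly dependent.

no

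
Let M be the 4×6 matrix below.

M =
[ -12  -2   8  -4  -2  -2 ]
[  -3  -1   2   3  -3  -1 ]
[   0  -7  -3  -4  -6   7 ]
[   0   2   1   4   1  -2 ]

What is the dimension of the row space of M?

Row reduce to echelon form.
R2 ← R2 − (1/4)·R1: [0, -1/2, 0, 4, -5/2, -1/2]
R3 ← R3 − (14)·R2: [0, 0, -3, -60, 29, 14]
R4 ← R4 + (4)·R2: [0, 0, 1, 20, -9, -4]
R4 ← R4 + (1/3)·R3: [0, 0, 0, 0, 2/3, 2/3]
Echelon form has 4 nonzero rows, so rank(M) = 4.
The row space has dimension equal to the rank: 4.

4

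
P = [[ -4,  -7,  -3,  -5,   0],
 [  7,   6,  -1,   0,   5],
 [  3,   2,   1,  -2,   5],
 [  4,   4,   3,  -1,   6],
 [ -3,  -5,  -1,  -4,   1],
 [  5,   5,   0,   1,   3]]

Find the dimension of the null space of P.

2

Row reduce to echelon form.
R2 ← R2 + (7/4)·R1: [0, -25/4, -25/4, -35/4, 5]
R3 ← R3 + (3/4)·R1: [0, -13/4, -5/4, -23/4, 5]
R4 ← R4 + R1: [0, -3, 0, -6, 6]
R5 ← R5 − (3/4)·R1: [0, 1/4, 5/4, -1/4, 1]
R6 ← R6 + (5/4)·R1: [0, -15/4, -15/4, -21/4, 3]
R3 ← R3 − (13/25)·R2: [0, 0, 2, -6/5, 12/5]
R4 ← R4 − (12/25)·R2: [0, 0, 3, -9/5, 18/5]
R5 ← R5 + (1/25)·R2: [0, 0, 1, -3/5, 6/5]
R6 ← R6 − (3/5)·R2: [0, 0, 0, 0, 0]
R4 ← R4 − (3/2)·R3: [0, 0, 0, 0, 0]
R5 ← R5 − (1/2)·R3: [0, 0, 0, 0, 0]
3 nonzero rows, so rank(P) = 3.
P has 5 columns; by rank–nullity, nullity = 5 − 3 = 2.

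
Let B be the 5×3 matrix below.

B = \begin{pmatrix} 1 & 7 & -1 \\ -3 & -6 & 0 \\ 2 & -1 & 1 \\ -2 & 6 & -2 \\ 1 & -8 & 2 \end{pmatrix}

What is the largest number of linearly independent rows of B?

Row reduce to echelon form.
R2 ← R2 + (3)·R1: [0, 15, -3]
R3 ← R3 − (2)·R1: [0, -15, 3]
R4 ← R4 + (2)·R1: [0, 20, -4]
R5 ← R5 − R1: [0, -15, 3]
R3 ← R3 + R2: [0, 0, 0]
R4 ← R4 − (4/3)·R2: [0, 0, 0]
R5 ← R5 + R2: [0, 0, 0]
Echelon form has 2 nonzero rows, so rank(B) = 2.
The rank gives the maximum number of linearly independent rows: 2.

2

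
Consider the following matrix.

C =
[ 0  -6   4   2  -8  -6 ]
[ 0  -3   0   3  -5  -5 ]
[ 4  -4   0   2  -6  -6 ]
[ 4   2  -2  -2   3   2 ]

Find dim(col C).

Row reduce to echelon form.
Swap R1 ↔ R3
R4 ← R4 − R1: [0, 6, -2, -4, 9, 8]
R3 ← R3 − (2)·R2: [0, 0, 4, -4, 2, 4]
R4 ← R4 + (2)·R2: [0, 0, -2, 2, -1, -2]
R4 ← R4 + (1/2)·R3: [0, 0, 0, 0, 0, 0]
Echelon form has 3 nonzero rows, so rank(C) = 3.
The column space has dimension equal to the rank: 3.

3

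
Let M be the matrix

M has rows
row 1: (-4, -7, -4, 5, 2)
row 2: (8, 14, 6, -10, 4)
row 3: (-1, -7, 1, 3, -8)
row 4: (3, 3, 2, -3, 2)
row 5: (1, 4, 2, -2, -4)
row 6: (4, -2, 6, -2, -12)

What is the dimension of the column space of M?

4

Row reduce to echelon form.
R2 ← R2 + (2)·R1: [0, 0, -2, 0, 8]
R3 ← R3 − (1/4)·R1: [0, -21/4, 2, 7/4, -17/2]
R4 ← R4 + (3/4)·R1: [0, -9/4, -1, 3/4, 7/2]
R5 ← R5 + (1/4)·R1: [0, 9/4, 1, -3/4, -7/2]
R6 ← R6 + R1: [0, -9, 2, 3, -10]
Swap R2 ↔ R3
R4 ← R4 − (3/7)·R2: [0, 0, -13/7, 0, 50/7]
R5 ← R5 + (3/7)·R2: [0, 0, 13/7, 0, -50/7]
R6 ← R6 − (12/7)·R2: [0, 0, -10/7, 0, 32/7]
R4 ← R4 − (13/14)·R3: [0, 0, 0, 0, -2/7]
R5 ← R5 + (13/14)·R3: [0, 0, 0, 0, 2/7]
R6 ← R6 − (5/7)·R3: [0, 0, 0, 0, -8/7]
R5 ← R5 + R4: [0, 0, 0, 0, 0]
R6 ← R6 − (4)·R4: [0, 0, 0, 0, 0]
Echelon form has 4 nonzero rows, so rank(M) = 4.
The column space has dimension equal to the rank: 4.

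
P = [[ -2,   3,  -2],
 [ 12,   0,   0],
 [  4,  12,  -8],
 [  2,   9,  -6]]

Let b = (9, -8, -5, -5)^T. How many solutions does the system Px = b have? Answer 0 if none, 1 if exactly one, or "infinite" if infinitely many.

Row reduce the augmented matrix [P | b].
R2 ← R2 + (6)·R1: [0, 18, -12, 46]
R3 ← R3 + (2)·R1: [0, 18, -12, 13]
R4 ← R4 + R1: [0, 12, -8, 4]
R3 ← R3 − R2: [0, 0, 0, -33]
R4 ← R4 − (2/3)·R2: [0, 0, 0, -80/3]
R4 ← R4 − (80/99)·R3: [0, 0, 0, 0]
The echelon form has 3 nonzero rows; the last pivot sits in the augmented column, so rank(P) = 2 but rank([P|b]) = 3.
Since the ranks differ, the system is inconsistent.
It has no solutions.

0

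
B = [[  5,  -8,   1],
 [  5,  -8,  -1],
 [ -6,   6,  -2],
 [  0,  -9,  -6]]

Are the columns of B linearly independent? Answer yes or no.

yes

Row reduce B to echelon form.
R2 ← R2 − R1: [0, 0, -2]
R3 ← R3 + (6/5)·R1: [0, -18/5, -4/5]
Swap R2 ↔ R3
R4 ← R4 − (5/2)·R2: [0, 0, -4]
R4 ← R4 − (2)·R3: [0, 0, 0]
3 pivots among 3 columns.
Every column is a pivot column, so the columns are linearly independent.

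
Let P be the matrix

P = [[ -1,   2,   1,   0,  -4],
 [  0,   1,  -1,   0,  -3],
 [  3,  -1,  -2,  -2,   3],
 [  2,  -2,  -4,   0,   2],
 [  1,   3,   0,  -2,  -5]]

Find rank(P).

3

Row reduce to echelon form.
R3 ← R3 + (3)·R1: [0, 5, 1, -2, -9]
R4 ← R4 + (2)·R1: [0, 2, -2, 0, -6]
R5 ← R5 + R1: [0, 5, 1, -2, -9]
R3 ← R3 − (5)·R2: [0, 0, 6, -2, 6]
R4 ← R4 − (2)·R2: [0, 0, 0, 0, 0]
R5 ← R5 − (5)·R2: [0, 0, 6, -2, 6]
R5 ← R5 − R3: [0, 0, 0, 0, 0]
Echelon form has 3 nonzero rows, so rank(P) = 3.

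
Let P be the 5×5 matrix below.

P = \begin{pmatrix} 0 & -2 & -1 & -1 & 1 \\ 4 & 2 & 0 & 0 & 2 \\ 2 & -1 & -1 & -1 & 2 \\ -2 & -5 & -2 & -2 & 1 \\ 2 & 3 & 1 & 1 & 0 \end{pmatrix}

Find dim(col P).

2

Row reduce to echelon form.
Swap R1 ↔ R2
R3 ← R3 − (1/2)·R1: [0, -2, -1, -1, 1]
R4 ← R4 + (1/2)·R1: [0, -4, -2, -2, 2]
R5 ← R5 − (1/2)·R1: [0, 2, 1, 1, -1]
R3 ← R3 − R2: [0, 0, 0, 0, 0]
R4 ← R4 − (2)·R2: [0, 0, 0, 0, 0]
R5 ← R5 + R2: [0, 0, 0, 0, 0]
Echelon form has 2 nonzero rows, so rank(P) = 2.
The column space has dimension equal to the rank: 2.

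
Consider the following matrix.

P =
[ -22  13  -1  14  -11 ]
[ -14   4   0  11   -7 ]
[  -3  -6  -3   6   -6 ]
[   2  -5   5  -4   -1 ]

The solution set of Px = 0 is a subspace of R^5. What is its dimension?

1

Row reduce to echelon form.
R2 ← R2 − (7/11)·R1: [0, -47/11, 7/11, 23/11, 0]
R3 ← R3 − (3/22)·R1: [0, -171/22, -63/22, 45/11, -9/2]
R4 ← R4 + (1/11)·R1: [0, -42/11, 54/11, -30/11, -2]
R3 ← R3 − (171/94)·R2: [0, 0, -189/47, 27/94, -9/2]
R4 ← R4 − (42/47)·R2: [0, 0, 204/47, -216/47, -2]
R4 ← R4 + (68/63)·R3: [0, 0, 0, -30/7, -48/7]
4 nonzero rows, so rank(P) = 4.
P has 5 columns; by rank–nullity, nullity = 5 − 4 = 1.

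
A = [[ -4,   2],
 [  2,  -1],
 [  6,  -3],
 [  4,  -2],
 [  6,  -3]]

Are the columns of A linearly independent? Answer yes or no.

no

Row reduce A to echelon form.
R2 ← R2 + (1/2)·R1: [0, 0]
R3 ← R3 + (3/2)·R1: [0, 0]
R4 ← R4 + R1: [0, 0]
R5 ← R5 + (3/2)·R1: [0, 0]
1 pivot among 2 columns.
Only 1 < 2 pivot columns, so the columns are linearly dependent.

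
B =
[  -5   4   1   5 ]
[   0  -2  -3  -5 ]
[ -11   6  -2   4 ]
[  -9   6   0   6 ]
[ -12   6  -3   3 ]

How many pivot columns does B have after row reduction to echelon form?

Row reduce to echelon form.
R3 ← R3 − (11/5)·R1: [0, -14/5, -21/5, -7]
R4 ← R4 − (9/5)·R1: [0, -6/5, -9/5, -3]
R5 ← R5 − (12/5)·R1: [0, -18/5, -27/5, -9]
R3 ← R3 − (7/5)·R2: [0, 0, 0, 0]
R4 ← R4 − (3/5)·R2: [0, 0, 0, 0]
R5 ← R5 − (9/5)·R2: [0, 0, 0, 0]
Echelon form has 2 nonzero rows, so rank(B) = 2.
Each nonzero row contributes one pivot column: 2 pivot columns.

2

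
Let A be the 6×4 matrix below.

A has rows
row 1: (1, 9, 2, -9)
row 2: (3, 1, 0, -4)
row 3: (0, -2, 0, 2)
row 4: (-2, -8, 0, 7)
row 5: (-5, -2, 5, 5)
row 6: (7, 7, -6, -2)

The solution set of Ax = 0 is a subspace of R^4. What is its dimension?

Row reduce to echelon form.
R2 ← R2 − (3)·R1: [0, -26, -6, 23]
R4 ← R4 + (2)·R1: [0, 10, 4, -11]
R5 ← R5 + (5)·R1: [0, 43, 15, -40]
R6 ← R6 − (7)·R1: [0, -56, -20, 61]
R3 ← R3 − (1/13)·R2: [0, 0, 6/13, 3/13]
R4 ← R4 + (5/13)·R2: [0, 0, 22/13, -28/13]
R5 ← R5 + (43/26)·R2: [0, 0, 66/13, -51/26]
R6 ← R6 − (28/13)·R2: [0, 0, -92/13, 149/13]
R4 ← R4 − (11/3)·R3: [0, 0, 0, -3]
R5 ← R5 − (11)·R3: [0, 0, 0, -9/2]
R6 ← R6 + (46/3)·R3: [0, 0, 0, 15]
R5 ← R5 − (3/2)·R4: [0, 0, 0, 0]
R6 ← R6 + (5)·R4: [0, 0, 0, 0]
4 nonzero rows, so rank(A) = 4.
A has 4 columns; by rank–nullity, nullity = 4 − 4 = 0.

0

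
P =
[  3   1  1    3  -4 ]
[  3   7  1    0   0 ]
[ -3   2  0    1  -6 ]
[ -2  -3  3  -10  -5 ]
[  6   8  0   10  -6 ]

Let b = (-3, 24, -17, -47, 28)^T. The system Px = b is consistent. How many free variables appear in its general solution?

0

Row reduce the augmented matrix [P | b].
R2 ← R2 − R1: [0, 6, 0, -3, 4, 27]
R3 ← R3 + R1: [0, 3, 1, 4, -10, -20]
R4 ← R4 + (2/3)·R1: [0, -7/3, 11/3, -8, -23/3, -49]
R5 ← R5 − (2)·R1: [0, 6, -2, 4, 2, 34]
R3 ← R3 − (1/2)·R2: [0, 0, 1, 11/2, -12, -67/2]
R4 ← R4 + (7/18)·R2: [0, 0, 11/3, -55/6, -55/9, -77/2]
R5 ← R5 − R2: [0, 0, -2, 7, -2, 7]
R4 ← R4 − (11/3)·R3: [0, 0, 0, -88/3, 341/9, 253/3]
R5 ← R5 + (2)·R3: [0, 0, 0, 18, -26, -60]
R5 ← R5 + (27/44)·R4: [0, 0, 0, 0, -11/4, -33/4]
The echelon form has 5 nonzero rows, and every pivot lies in the first 5 columns, so rank(P) = rank([P|b]) = 5.
The system is consistent.
Free variables = (unknowns) − (rank) = 5 − 5 = 0.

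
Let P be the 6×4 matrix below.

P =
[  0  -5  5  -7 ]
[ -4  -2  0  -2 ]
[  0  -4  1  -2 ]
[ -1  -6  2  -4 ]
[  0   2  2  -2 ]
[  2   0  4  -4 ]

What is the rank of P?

Row reduce to echelon form.
Swap R1 ↔ R2
R4 ← R4 − (1/4)·R1: [0, -11/2, 2, -7/2]
R6 ← R6 + (1/2)·R1: [0, -1, 4, -5]
R3 ← R3 − (4/5)·R2: [0, 0, -3, 18/5]
R4 ← R4 − (11/10)·R2: [0, 0, -7/2, 21/5]
R5 ← R5 + (2/5)·R2: [0, 0, 4, -24/5]
R6 ← R6 − (1/5)·R2: [0, 0, 3, -18/5]
R4 ← R4 − (7/6)·R3: [0, 0, 0, 0]
R5 ← R5 + (4/3)·R3: [0, 0, 0, 0]
R6 ← R6 + R3: [0, 0, 0, 0]
Echelon form has 3 nonzero rows, so rank(P) = 3.

3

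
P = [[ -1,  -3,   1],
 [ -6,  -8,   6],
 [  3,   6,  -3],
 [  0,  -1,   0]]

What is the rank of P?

Row reduce to echelon form.
R2 ← R2 − (6)·R1: [0, 10, 0]
R3 ← R3 + (3)·R1: [0, -3, 0]
R3 ← R3 + (3/10)·R2: [0, 0, 0]
R4 ← R4 + (1/10)·R2: [0, 0, 0]
Echelon form has 2 nonzero rows, so rank(P) = 2.

2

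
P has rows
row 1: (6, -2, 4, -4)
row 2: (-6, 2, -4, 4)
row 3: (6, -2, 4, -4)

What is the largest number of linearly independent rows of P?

Row reduce to echelon form.
R2 ← R2 + R1: [0, 0, 0, 0]
R3 ← R3 − R1: [0, 0, 0, 0]
Echelon form has 1 nonzero row, so rank(P) = 1.
The rank gives the maximum number of linearly independent rows: 1.

1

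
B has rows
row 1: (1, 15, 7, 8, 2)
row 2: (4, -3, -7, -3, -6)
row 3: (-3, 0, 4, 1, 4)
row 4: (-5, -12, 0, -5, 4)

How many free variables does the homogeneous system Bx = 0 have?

Row reduce to echelon form.
R2 ← R2 − (4)·R1: [0, -63, -35, -35, -14]
R3 ← R3 + (3)·R1: [0, 45, 25, 25, 10]
R4 ← R4 + (5)·R1: [0, 63, 35, 35, 14]
R3 ← R3 + (5/7)·R2: [0, 0, 0, 0, 0]
R4 ← R4 + R2: [0, 0, 0, 0, 0]
2 nonzero rows, so rank(B) = 2.
B has 5 columns; by rank–nullity, nullity = 5 − 2 = 3.

3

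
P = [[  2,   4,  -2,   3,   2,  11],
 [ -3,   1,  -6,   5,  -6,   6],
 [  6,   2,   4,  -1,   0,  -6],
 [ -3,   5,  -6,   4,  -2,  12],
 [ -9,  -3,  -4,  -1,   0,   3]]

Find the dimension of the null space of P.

2

Row reduce to echelon form.
R2 ← R2 + (3/2)·R1: [0, 7, -9, 19/2, -3, 45/2]
R3 ← R3 − (3)·R1: [0, -10, 10, -10, -6, -39]
R4 ← R4 + (3/2)·R1: [0, 11, -9, 17/2, 1, 57/2]
R5 ← R5 + (9/2)·R1: [0, 15, -13, 25/2, 9, 105/2]
R3 ← R3 + (10/7)·R2: [0, 0, -20/7, 25/7, -72/7, -48/7]
R4 ← R4 − (11/7)·R2: [0, 0, 36/7, -45/7, 40/7, -48/7]
R5 ← R5 − (15/7)·R2: [0, 0, 44/7, -55/7, 108/7, 30/7]
R4 ← R4 + (9/5)·R3: [0, 0, 0, 0, -64/5, -96/5]
R5 ← R5 + (11/5)·R3: [0, 0, 0, 0, -36/5, -54/5]
R5 ← R5 − (9/16)·R4: [0, 0, 0, 0, 0, 0]
4 nonzero rows, so rank(P) = 4.
P has 6 columns; by rank–nullity, nullity = 6 − 4 = 2.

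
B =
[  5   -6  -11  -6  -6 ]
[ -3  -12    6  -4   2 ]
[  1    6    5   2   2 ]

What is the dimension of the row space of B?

3

Row reduce to echelon form.
R2 ← R2 + (3/5)·R1: [0, -78/5, -3/5, -38/5, -8/5]
R3 ← R3 − (1/5)·R1: [0, 36/5, 36/5, 16/5, 16/5]
R3 ← R3 + (6/13)·R2: [0, 0, 90/13, -4/13, 32/13]
Echelon form has 3 nonzero rows, so rank(B) = 3.
The row space has dimension equal to the rank: 3.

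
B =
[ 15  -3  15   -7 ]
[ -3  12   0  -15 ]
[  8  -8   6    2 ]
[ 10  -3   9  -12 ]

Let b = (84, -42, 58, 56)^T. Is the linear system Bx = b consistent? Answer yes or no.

yes

Row reduce the augmented matrix [B | b].
R2 ← R2 + (1/5)·R1: [0, 57/5, 3, -82/5, -126/5]
R3 ← R3 − (8/15)·R1: [0, -32/5, -2, 86/15, 66/5]
R4 ← R4 − (2/3)·R1: [0, -1, -1, -22/3, 0]
R3 ← R3 + (32/57)·R2: [0, 0, -6/19, -66/19, -18/19]
R4 ← R4 + (5/57)·R2: [0, 0, -14/19, -500/57, -42/19]
R4 ← R4 − (7/3)·R3: [0, 0, 0, -2/3, 0]
The echelon form has 4 nonzero rows, and every pivot lies in the first 4 columns, so rank(B) = rank([B|b]) = 4.
The system is consistent.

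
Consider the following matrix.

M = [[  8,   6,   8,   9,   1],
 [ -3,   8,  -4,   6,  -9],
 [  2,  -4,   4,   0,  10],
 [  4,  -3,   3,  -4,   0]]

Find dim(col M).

3

Row reduce to echelon form.
R2 ← R2 + (3/8)·R1: [0, 41/4, -1, 75/8, -69/8]
R3 ← R3 − (1/4)·R1: [0, -11/2, 2, -9/4, 39/4]
R4 ← R4 − (1/2)·R1: [0, -6, -1, -17/2, -1/2]
R3 ← R3 + (22/41)·R2: [0, 0, 60/41, 114/41, 210/41]
R4 ← R4 + (24/41)·R2: [0, 0, -65/41, -247/82, -455/82]
R4 ← R4 + (13/12)·R3: [0, 0, 0, 0, 0]
Echelon form has 3 nonzero rows, so rank(M) = 3.
The column space has dimension equal to the rank: 3.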